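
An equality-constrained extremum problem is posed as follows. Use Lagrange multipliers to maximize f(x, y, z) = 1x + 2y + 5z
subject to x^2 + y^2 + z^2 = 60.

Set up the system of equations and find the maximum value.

Lagrange conditions: 1 = 2*lambda*x, 2 = 2*lambda*y, 5 = 2*lambda*z
So x:1 = y:2 = z:5, i.e. x = 1t, y = 2t, z = 5t
Constraint: t^2*(1^2 + 2^2 + 5^2) = 60
  t^2 * 30 = 60  =>  t = sqrt(2)
Maximum = 1*1t + 2*2t + 5*5t = 30*sqrt(2) = sqrt(1800)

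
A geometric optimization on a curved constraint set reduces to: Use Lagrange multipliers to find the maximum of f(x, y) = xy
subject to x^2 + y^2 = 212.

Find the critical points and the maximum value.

Lagrange conditions: y = 2*lambda*x and x = 2*lambda*y
If x = 0 then y = 0, violating the constraint, so x, y != 0.
Dividing: y/x = x/y => x^2 = y^2 => y = x or y = -x
Constraint: 2x^2 = 212 => x^2 = 106 => x = +/-sqrt(106)
Critical points: (sqrt(106), sqrt(106)), (-sqrt(106), -sqrt(106)), (sqrt(106), -sqrt(106)), (-sqrt(106), sqrt(106))
  y = x:  xy = x^2 = 106  at (sqrt(106), sqrt(106)) and (-sqrt(106), -sqrt(106))
  y = -x: xy = -x^2 = -106 at (sqrt(106), -sqrt(106)) and (-sqrt(106), sqrt(106))
Maximum xy = 106 at (sqrt(106), sqrt(106)) and (-sqrt(106), -sqrt(106))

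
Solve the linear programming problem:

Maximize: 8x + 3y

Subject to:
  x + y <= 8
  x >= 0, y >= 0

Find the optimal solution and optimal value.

The feasible region has vertices at [(0, 0), (8, 0), (0, 8)].
Checking objective 8x + 3y at each vertex:
  (0, 0): 8*0 + 3*0 = 0
  (8, 0): 8*8 + 3*0 = 64
  (0, 8): 8*0 + 3*8 = 24
Maximum is 64 at (8, 0).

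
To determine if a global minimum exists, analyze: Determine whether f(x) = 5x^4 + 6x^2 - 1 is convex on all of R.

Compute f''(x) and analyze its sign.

f(x) = 5x^4 + 6x^2 - 1
f'(x) = 20x^3 + 12x
f''(x) = 60x^2 + 12
f''(x) = 60x^2 + 12 >= 12 > 0 for all x
Therefore, f is convex on R.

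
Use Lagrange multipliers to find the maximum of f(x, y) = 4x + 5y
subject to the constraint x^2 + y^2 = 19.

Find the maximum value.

Set up Lagrange conditions: grad f = lambda * grad g
  4 = 2*lambda*x
  5 = 2*lambda*y
From these: x/y = 4/5, so x = 4t, y = 5t for some t.
Substitute into constraint: (4t)^2 + (5t)^2 = 19
  t^2 * 41 = 19
  t = sqrt(19/41)
Maximum = 4*x + 5*y = (4^2 + 5^2)*t = 41 * sqrt(19/41) = sqrt(779)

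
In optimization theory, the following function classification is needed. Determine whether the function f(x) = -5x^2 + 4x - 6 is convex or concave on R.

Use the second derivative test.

f(x) = -5x^2 + 4x - 6
f'(x) = -10x + 4
f''(x) = -10
Since f''(x) = -10 < 0 for all x, f is concave on R.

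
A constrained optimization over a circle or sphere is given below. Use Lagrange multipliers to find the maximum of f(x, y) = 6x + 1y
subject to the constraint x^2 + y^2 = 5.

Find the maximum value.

Set up Lagrange conditions: grad f = lambda * grad g
  6 = 2*lambda*x
  1 = 2*lambda*y
From these: x/y = 6/1, so x = 6t, y = 1t for some t.
Substitute into constraint: (6t)^2 + (1t)^2 = 5
  t^2 * 37 = 5
  t = sqrt(5/37)
Maximum = 6*x + 1*y = (6^2 + 1^2)*t = 37 * sqrt(5/37) = sqrt(185)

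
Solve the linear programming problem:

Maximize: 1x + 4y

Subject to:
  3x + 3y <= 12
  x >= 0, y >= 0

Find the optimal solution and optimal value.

The feasible region has vertices at [(0, 0), (4, 0), (0, 4)].
Checking objective 1x + 4y at each vertex:
  (0, 0): 1*0 + 4*0 = 0
  (4, 0): 1*4 + 4*0 = 4
  (0, 4): 1*0 + 4*4 = 16
Maximum is 16 at (0, 4).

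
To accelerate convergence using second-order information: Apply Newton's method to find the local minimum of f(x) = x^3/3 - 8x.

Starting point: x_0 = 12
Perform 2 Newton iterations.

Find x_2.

f(x) = x^3/3 - 8x
f'(x) = x^2 - 8, f''(x) = 2x
Newton update: x_{n+1} = x_n - (x_n^2 - 8)/(2*x_n)
Step 1: x_0 = 12, f'=136, f''=24, x_1 = 19/3
Step 2: x_1 = 19/3, f'=289/9, f''=38/3, x_2 = 433/114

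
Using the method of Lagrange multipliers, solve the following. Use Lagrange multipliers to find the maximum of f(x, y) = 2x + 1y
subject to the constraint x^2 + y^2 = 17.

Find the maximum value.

Set up Lagrange conditions: grad f = lambda * grad g
  2 = 2*lambda*x
  1 = 2*lambda*y
From these: x/y = 2/1, so x = 2t, y = 1t for some t.
Substitute into constraint: (2t)^2 + (1t)^2 = 17
  t^2 * 5 = 17
  t = sqrt(17/5)
Maximum = 2*x + 1*y = (2^2 + 1^2)*t = 5 * sqrt(17/5) = sqrt(85)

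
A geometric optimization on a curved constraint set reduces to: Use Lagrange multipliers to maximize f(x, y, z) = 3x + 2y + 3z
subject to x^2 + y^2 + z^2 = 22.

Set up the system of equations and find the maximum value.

Lagrange conditions: 3 = 2*lambda*x, 2 = 2*lambda*y, 3 = 2*lambda*z
So x:3 = y:2 = z:3, i.e. x = 3t, y = 2t, z = 3t
Constraint: t^2*(3^2 + 2^2 + 3^2) = 22
  t^2 * 22 = 22  =>  t = sqrt(1)
Maximum = 3*3t + 2*2t + 3*3t = 22*sqrt(1) = 22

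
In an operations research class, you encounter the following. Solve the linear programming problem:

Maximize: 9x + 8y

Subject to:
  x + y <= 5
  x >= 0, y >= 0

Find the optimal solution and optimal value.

The feasible region has vertices at [(0, 0), (5, 0), (0, 5)].
Checking objective 9x + 8y at each vertex:
  (0, 0): 9*0 + 8*0 = 0
  (5, 0): 9*5 + 8*0 = 45
  (0, 5): 9*0 + 8*5 = 40
Maximum is 45 at (5, 0).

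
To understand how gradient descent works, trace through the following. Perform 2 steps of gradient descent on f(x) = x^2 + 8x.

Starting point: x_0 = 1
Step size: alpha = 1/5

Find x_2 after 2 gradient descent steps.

f(x) = x^2 + 8x, f'(x) = 2x + (8)
Step 1: f'(1) = 10, x_1 = 1 - 1/5 * 10 = -1
Step 2: f'(-1) = 6, x_2 = -1 - 1/5 * 6 = -11/5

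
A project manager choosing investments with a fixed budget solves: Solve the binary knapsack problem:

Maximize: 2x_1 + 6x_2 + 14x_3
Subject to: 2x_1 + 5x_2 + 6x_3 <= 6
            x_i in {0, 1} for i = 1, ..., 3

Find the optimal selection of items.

Items: item 1 (v=2, w=2), item 2 (v=6, w=5), item 3 (v=14, w=6)
Capacity: 6
Checking all 8 subsets (w = total weight, v = total value):
  {}: w = 0, v = 0
  {1}: w = 2, v = 2
  {2}: w = 5, v = 6
  {3}: w = 6, v = 14
  {1, 2}: w = 7 > 6, infeasible
  {1, 3}: w = 8 > 6, infeasible
  {2, 3}: w = 11 > 6, infeasible
  {1, 2, 3}: w = 13 > 6, infeasible
Best feasible subset: items [3]
Total weight: 6 <= 6, total value: 14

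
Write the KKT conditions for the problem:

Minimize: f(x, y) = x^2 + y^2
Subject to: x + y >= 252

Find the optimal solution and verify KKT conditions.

KKT conditions for min x^2 + y^2 s.t. x + y >= 252:
Stationarity: 2x = mu, 2y = mu
So x = y = mu/2.
Complementary slackness: mu*(x + y - 252) = 0
Primal feasibility: x + y >= 252; dual feasibility: mu >= 0
If mu = 0 then x = y = 0, but 0 + 0 < 252 is infeasible, so the constraint is active.
Constraint active: x + y = 2*(mu/2) = 252 => mu = 252
x = y = 126, f = 31752
Verify: stationarity 2*126 = 252 = mu; primal 126 + 126 = 252 >= 252; dual mu = 252 >= 0; complementary slackness 252*(252 - 252) = 0. All KKT conditions hold.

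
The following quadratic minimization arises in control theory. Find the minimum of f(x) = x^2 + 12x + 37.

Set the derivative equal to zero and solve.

f(x) = x^2 + 12x + 37
f'(x) = 2x + (12) = 0
x = -12/2 = -6
f(-6) = 1
Since f''(x) = 2 > 0, this is a minimum.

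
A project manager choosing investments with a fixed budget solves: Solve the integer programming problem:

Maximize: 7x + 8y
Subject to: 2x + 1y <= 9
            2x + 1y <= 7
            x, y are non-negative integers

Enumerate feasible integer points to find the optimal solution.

Constraint 1: 2x + 1y <= 9
Constraint 2: 2x + 1y <= 7
Feasible x range (need y >= 0): 0 <= x <= min(9/2, 7/2) => x in {0, ..., 3}.
Enumerate feasible integer points row by row (the coefficient of y is 8 > 0, so for each x the largest feasible y gives the best value):
  x = 0: y <= min((9 - 2*0)/1, (7 - 2*0)/1) => y in {0, ..., 7}; best 7*0 + 8*7 = 56
  x = 1: y <= min((9 - 2*1)/1, (7 - 2*1)/1) => y in {0, ..., 5}; best 7*1 + 8*5 = 47
  x = 2: y <= min((9 - 2*2)/1, (7 - 2*2)/1) => y in {0, ..., 3}; best 7*2 + 8*3 = 38
  x = 3: y <= min((9 - 2*3)/1, (7 - 2*3)/1) => y in {0, ..., 1}; best 7*3 + 8*1 = 29
The maximum 7x + 8y = 56 is achieved at x = 0, y = 7.
Check: 2*0 + 1*7 = 7 <= 9 and 2*0 + 1*7 = 7 <= 7.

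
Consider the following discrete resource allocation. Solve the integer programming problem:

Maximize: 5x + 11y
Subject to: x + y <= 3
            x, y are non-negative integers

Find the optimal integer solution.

Objective: 5x + 11y, constraint: x + y <= 3
Coefficient of y is 11 > coefficient of x is 5, so allocate the entire budget to y.
Optimal: x = 0, y = 3, value = 33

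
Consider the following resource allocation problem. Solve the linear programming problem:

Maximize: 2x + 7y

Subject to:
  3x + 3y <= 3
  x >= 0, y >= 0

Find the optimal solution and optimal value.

The feasible region has vertices at [(0, 0), (1, 0), (0, 1)].
Checking objective 2x + 7y at each vertex:
  (0, 0): 2*0 + 7*0 = 0
  (1, 0): 2*1 + 7*0 = 2
  (0, 1): 2*0 + 7*1 = 7
Maximum is 7 at (0, 1).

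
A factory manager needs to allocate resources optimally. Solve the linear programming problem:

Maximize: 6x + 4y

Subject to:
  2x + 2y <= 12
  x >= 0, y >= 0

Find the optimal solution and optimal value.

The feasible region has vertices at [(0, 0), (6, 0), (0, 6)].
Checking objective 6x + 4y at each vertex:
  (0, 0): 6*0 + 4*0 = 0
  (6, 0): 6*6 + 4*0 = 36
  (0, 6): 6*0 + 4*6 = 24
Maximum is 36 at (6, 0).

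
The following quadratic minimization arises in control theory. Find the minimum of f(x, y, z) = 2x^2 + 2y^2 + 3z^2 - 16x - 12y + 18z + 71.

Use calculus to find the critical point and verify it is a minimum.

f(x,y,z) = 2x^2 + 2y^2 + 3z^2 - 16x - 12y + 18z + 71
df/dx = 4x + (-16) = 0 => x = 4
df/dy = 4y + (-12) = 0 => y = 3
df/dz = 6z + (18) = 0 => z = -3
f(4,3,-3) = 2*(4)^2 + 2*(3)^2 + 3*(-3)^2 + -16*(4) + -12*(3) + 18*(-3) + 71 = -6
Hessian is diagonal with entries 4, 4, 6 > 0, confirmed minimum.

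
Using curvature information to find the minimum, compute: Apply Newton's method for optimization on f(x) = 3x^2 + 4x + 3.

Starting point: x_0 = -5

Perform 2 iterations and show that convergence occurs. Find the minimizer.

f(x) = 3x^2 + 4x + 3, f'(x) = 6x + (4), f''(x) = 6
Step 1: f'(-5) = -26, x_1 = -5 - -26/6 = -2/3
Step 2: f'(-2/3) = 0, x_2 = -2/3 (converged)
Newton's method converges in 1 step for quadratics.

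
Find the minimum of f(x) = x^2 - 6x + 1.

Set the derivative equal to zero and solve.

f(x) = x^2 - 6x + 1
f'(x) = 2x + (-6) = 0
x = 6/2 = 3
f(3) = -8
Since f''(x) = 2 > 0, this is a minimum.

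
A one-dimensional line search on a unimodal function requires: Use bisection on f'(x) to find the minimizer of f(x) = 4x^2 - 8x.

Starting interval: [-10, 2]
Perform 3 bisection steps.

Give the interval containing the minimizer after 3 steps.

Finding critical point of f(x) = 4x^2 - 8x using bisection on f'(x) = 8x + -8.
f'(x) = 0 when x = 1.
Starting interval: [-10, 2]
Step 1: mid = -4, f'(mid) = -40, new interval = [-4, 2]
Step 2: mid = -1, f'(mid) = -16, new interval = [-1, 2]
Step 3: mid = 1/2, f'(mid) = -4, new interval = [1/2, 2]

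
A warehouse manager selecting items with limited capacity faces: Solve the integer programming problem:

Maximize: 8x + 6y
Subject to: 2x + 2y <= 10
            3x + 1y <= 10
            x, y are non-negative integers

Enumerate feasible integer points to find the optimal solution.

Constraint 1: 2x + 2y <= 10
Constraint 2: 3x + 1y <= 10
Feasible x range (need y >= 0): 0 <= x <= min(10/2, 10/3) => x in {0, ..., 3}.
Enumerate feasible integer points row by row (the coefficient of y is 6 > 0, so for each x the largest feasible y gives the best value):
  x = 0: y <= min((10 - 2*0)/2, (10 - 3*0)/1) => y in {0, ..., 5}; best 8*0 + 6*5 = 30
  x = 1: y <= min((10 - 2*1)/2, (10 - 3*1)/1) => y in {0, ..., 4}; best 8*1 + 6*4 = 32
  x = 2: y <= min((10 - 2*2)/2, (10 - 3*2)/1) => y in {0, ..., 3}; best 8*2 + 6*3 = 34
  x = 3: y <= min((10 - 2*3)/2, (10 - 3*3)/1) => y in {0, ..., 1}; best 8*3 + 6*1 = 30
The maximum 8x + 6y = 34 is achieved at x = 2, y = 3.
Check: 2*2 + 2*3 = 10 <= 10 and 3*2 + 1*3 = 9 <= 10.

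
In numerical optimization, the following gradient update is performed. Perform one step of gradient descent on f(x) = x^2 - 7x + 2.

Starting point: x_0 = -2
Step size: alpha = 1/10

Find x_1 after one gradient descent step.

f(x) = x^2 - 7x + 2
f'(x) = 2x - 7
f'(-2) = 2*-2 + (-7) = -11
x_1 = x_0 - alpha * f'(x_0) = -2 - 1/10 * -11 = -9/10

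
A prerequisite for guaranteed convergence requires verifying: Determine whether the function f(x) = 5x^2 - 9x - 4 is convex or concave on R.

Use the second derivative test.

f(x) = 5x^2 - 9x - 4
f'(x) = 10x - 9
f''(x) = 10
Since f''(x) = 10 > 0 for all x, f is convex on R.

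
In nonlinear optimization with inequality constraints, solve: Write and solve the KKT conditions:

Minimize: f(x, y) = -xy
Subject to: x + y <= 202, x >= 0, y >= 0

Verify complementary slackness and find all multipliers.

Problem: min -xy s.t. x + y <= 202 (multiplier lambda), x >= 0 (mu_x), y >= 0 (mu_y)
KKT stationarity: -y + lambda - mu_x = 0, -x + lambda - mu_y = 0, with lambda, mu_x, mu_y >= 0
Complementary slackness: lambda*(x + y - 202) = 0, mu_x*x = 0, mu_y*y = 0
If lambda = 0: y = -mu_x <= 0 and x = -mu_y <= 0 force x = y = 0 with f = 0; but x = y = 101 is feasible with f = -10201 < 0, so this is not the minimum. Hence lambda > 0 and x + y = 202.
Try x > 0, y > 0 (so mu_x = mu_y = 0): y = lambda, x = lambda => x = y = lambda
x + y = 202 => 2*lambda = 202 => lambda = 101
x* = y* = 101 > 0, consistent with mu_x = mu_y = 0.
(Any feasible point with x = 0 or y = 0 has f = 0 > -10201, so the minimum is not on those boundaries.)
min(-xy) = -10201 (i.e. max xy = 10201)
Multipliers: lambda = 101, mu_x = 0, mu_y = 0
Complementary slackness: lambda*(x + y - 202) = 101*(101 + 101 - 202) = 0, mu_x*x = 0*101 = 0, mu_y*y = 0*101 = 0. Satisfied.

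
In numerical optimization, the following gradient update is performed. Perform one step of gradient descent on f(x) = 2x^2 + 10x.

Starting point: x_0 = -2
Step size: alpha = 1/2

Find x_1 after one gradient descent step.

f(x) = 2x^2 + 10x
f'(x) = 4x + 10
f'(-2) = 4*-2 + (10) = 2
x_1 = x_0 - alpha * f'(x_0) = -2 - 1/2 * 2 = -3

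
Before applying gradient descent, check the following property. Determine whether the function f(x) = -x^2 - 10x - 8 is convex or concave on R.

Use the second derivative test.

f(x) = -x^2 - 10x - 8
f'(x) = -2x - 10
f''(x) = -2
Since f''(x) = -2 < 0 for all x, f is concave on R.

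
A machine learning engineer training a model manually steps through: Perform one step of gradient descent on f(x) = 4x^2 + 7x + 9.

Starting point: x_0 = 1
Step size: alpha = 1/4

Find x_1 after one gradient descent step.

f(x) = 4x^2 + 7x + 9
f'(x) = 8x + 7
f'(1) = 8*1 + (7) = 15
x_1 = x_0 - alpha * f'(x_0) = 1 - 1/4 * 15 = -11/4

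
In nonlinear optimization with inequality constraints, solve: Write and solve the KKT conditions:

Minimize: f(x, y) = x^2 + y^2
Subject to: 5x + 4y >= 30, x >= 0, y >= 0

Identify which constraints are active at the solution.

KKT conditions for min x^2 + y^2 s.t. 5x + 4y >= 30, x >= 0, y >= 0:
Stationarity: 2x = mu*5 + mu_x, 2y = mu*4 + mu_y, with mu, mu_x, mu_y >= 0
Complementary slackness: mu*(5x + 4y - 30) = 0, mu_x*x = 0, mu_y*y = 0
(0, 0) is infeasible (5*0 + 4*0 < 30), so if mu = 0 stationarity would force x = mu_x/2 >= 0, y = mu_y/2 >= 0 with mu_x*x = mu_y*y = 0, i.e. x = y = 0: contradiction. Hence mu > 0 and 5x + 4y = 30 is active.
Try x > 0, y > 0 (so mu_x = mu_y = 0): x = 5*mu/2, y = 4*mu/2
Substitute: 5*(5*mu/2) + 4*(4*mu/2) = 30
  mu*41/2 = 30 => mu = 60/41
x* = 150/41 > 0, y* = 120/41 > 0, consistent with mu_x = mu_y = 0.
f is convex and the constraints are linear, so this KKT point is the global minimum.
f* = 900/41
Active constraints: 5x + 4y >= 30 (holds with equality, mu = 60/41 > 0); x >= 0 and y >= 0 are inactive (mu_x = mu_y = 0).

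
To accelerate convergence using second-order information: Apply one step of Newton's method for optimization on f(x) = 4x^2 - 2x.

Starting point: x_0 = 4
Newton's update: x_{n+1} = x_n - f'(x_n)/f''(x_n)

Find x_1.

f(x) = 4x^2 - 2x
f'(x) = 8x + (-2), f''(x) = 8
Newton step: x_1 = x_0 - f'(x_0)/f''(x_0)
f'(4) = 30
x_1 = 4 - 30/8 = 1/4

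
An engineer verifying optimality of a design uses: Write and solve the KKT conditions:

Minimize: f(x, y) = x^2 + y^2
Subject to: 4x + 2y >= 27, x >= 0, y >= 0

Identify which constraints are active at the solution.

KKT conditions for min x^2 + y^2 s.t. 4x + 2y >= 27, x >= 0, y >= 0:
Stationarity: 2x = mu*4 + mu_x, 2y = mu*2 + mu_y, with mu, mu_x, mu_y >= 0
Complementary slackness: mu*(4x + 2y - 27) = 0, mu_x*x = 0, mu_y*y = 0
(0, 0) is infeasible (4*0 + 2*0 < 27), so if mu = 0 stationarity would force x = mu_x/2 >= 0, y = mu_y/2 >= 0 with mu_x*x = mu_y*y = 0, i.e. x = y = 0: contradiction. Hence mu > 0 and 4x + 2y = 27 is active.
Try x > 0, y > 0 (so mu_x = mu_y = 0): x = 4*mu/2, y = 2*mu/2
Substitute: 4*(4*mu/2) + 2*(2*mu/2) = 27
  mu*20/2 = 27 => mu = 27/10
x* = 27/5 > 0, y* = 27/10 > 0, consistent with mu_x = mu_y = 0.
f is convex and the constraints are linear, so this KKT point is the global minimum.
f* = 729/20
Active constraints: 4x + 2y >= 27 (holds with equality, mu = 27/10 > 0); x >= 0 and y >= 0 are inactive (mu_x = mu_y = 0).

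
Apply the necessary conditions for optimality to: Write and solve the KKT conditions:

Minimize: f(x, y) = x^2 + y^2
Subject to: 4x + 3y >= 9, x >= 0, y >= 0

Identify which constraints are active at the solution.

KKT conditions for min x^2 + y^2 s.t. 4x + 3y >= 9, x >= 0, y >= 0:
Stationarity: 2x = mu*4 + mu_x, 2y = mu*3 + mu_y, with mu, mu_x, mu_y >= 0
Complementary slackness: mu*(4x + 3y - 9) = 0, mu_x*x = 0, mu_y*y = 0
(0, 0) is infeasible (4*0 + 3*0 < 9), so if mu = 0 stationarity would force x = mu_x/2 >= 0, y = mu_y/2 >= 0 with mu_x*x = mu_y*y = 0, i.e. x = y = 0: contradiction. Hence mu > 0 and 4x + 3y = 9 is active.
Try x > 0, y > 0 (so mu_x = mu_y = 0): x = 4*mu/2, y = 3*mu/2
Substitute: 4*(4*mu/2) + 3*(3*mu/2) = 9
  mu*25/2 = 9 => mu = 18/25
x* = 36/25 > 0, y* = 27/25 > 0, consistent with mu_x = mu_y = 0.
f is convex and the constraints are linear, so this KKT point is the global minimum.
f* = 81/25
Active constraints: 4x + 3y >= 9 (holds with equality, mu = 18/25 > 0); x >= 0 and y >= 0 are inactive (mu_x = mu_y = 0).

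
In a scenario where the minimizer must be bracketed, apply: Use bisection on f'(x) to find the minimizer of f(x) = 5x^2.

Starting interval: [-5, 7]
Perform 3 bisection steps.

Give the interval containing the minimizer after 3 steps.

Finding critical point of f(x) = 5x^2 using bisection on f'(x) = 10x + 0.
f'(x) = 0 when x = 0.
Starting interval: [-5, 7]
Step 1: mid = 1, f'(mid) = 10, new interval = [-5, 1]
Step 2: mid = -2, f'(mid) = -20, new interval = [-2, 1]
Step 3: mid = -1/2, f'(mid) = -5, new interval = [-1/2, 1]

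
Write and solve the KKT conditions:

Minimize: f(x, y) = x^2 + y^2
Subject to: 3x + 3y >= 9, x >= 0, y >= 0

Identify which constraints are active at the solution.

KKT conditions for min x^2 + y^2 s.t. 3x + 3y >= 9, x >= 0, y >= 0:
Stationarity: 2x = mu*3 + mu_x, 2y = mu*3 + mu_y, with mu, mu_x, mu_y >= 0
Complementary slackness: mu*(3x + 3y - 9) = 0, mu_x*x = 0, mu_y*y = 0
(0, 0) is infeasible (3*0 + 3*0 < 9), so if mu = 0 stationarity would force x = mu_x/2 >= 0, y = mu_y/2 >= 0 with mu_x*x = mu_y*y = 0, i.e. x = y = 0: contradiction. Hence mu > 0 and 3x + 3y = 9 is active.
Try x > 0, y > 0 (so mu_x = mu_y = 0): x = 3*mu/2, y = 3*mu/2
Substitute: 3*(3*mu/2) + 3*(3*mu/2) = 9
  mu*18/2 = 9 => mu = 1
x* = 3/2 > 0, y* = 3/2 > 0, consistent with mu_x = mu_y = 0.
f is convex and the constraints are linear, so this KKT point is the global minimum.
f* = 9/2
Active constraints: 3x + 3y >= 9 (holds with equality, mu = 1 > 0); x >= 0 and y >= 0 are inactive (mu_x = mu_y = 0).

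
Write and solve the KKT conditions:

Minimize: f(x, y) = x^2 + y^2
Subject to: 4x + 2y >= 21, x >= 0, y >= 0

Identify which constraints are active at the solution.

KKT conditions for min x^2 + y^2 s.t. 4x + 2y >= 21, x >= 0, y >= 0:
Stationarity: 2x = mu*4 + mu_x, 2y = mu*2 + mu_y, with mu, mu_x, mu_y >= 0
Complementary slackness: mu*(4x + 2y - 21) = 0, mu_x*x = 0, mu_y*y = 0
(0, 0) is infeasible (4*0 + 2*0 < 21), so if mu = 0 stationarity would force x = mu_x/2 >= 0, y = mu_y/2 >= 0 with mu_x*x = mu_y*y = 0, i.e. x = y = 0: contradiction. Hence mu > 0 and 4x + 2y = 21 is active.
Try x > 0, y > 0 (so mu_x = mu_y = 0): x = 4*mu/2, y = 2*mu/2
Substitute: 4*(4*mu/2) + 2*(2*mu/2) = 21
  mu*20/2 = 21 => mu = 21/10
x* = 21/5 > 0, y* = 21/10 > 0, consistent with mu_x = mu_y = 0.
f is convex and the constraints are linear, so this KKT point is the global minimum.
f* = 441/20
Active constraints: 4x + 2y >= 21 (holds with equality, mu = 21/10 > 0); x >= 0 and y >= 0 are inactive (mu_x = mu_y = 0).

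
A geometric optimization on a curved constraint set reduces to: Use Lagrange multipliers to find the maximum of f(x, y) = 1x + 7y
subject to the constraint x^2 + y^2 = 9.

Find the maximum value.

Set up Lagrange conditions: grad f = lambda * grad g
  1 = 2*lambda*x
  7 = 2*lambda*y
From these: x/y = 1/7, so x = 1t, y = 7t for some t.
Substitute into constraint: (1t)^2 + (7t)^2 = 9
  t^2 * 50 = 9
  t = sqrt(9/50)
Maximum = 1*x + 7*y = (1^2 + 7^2)*t = 50 * sqrt(9/50) = sqrt(450)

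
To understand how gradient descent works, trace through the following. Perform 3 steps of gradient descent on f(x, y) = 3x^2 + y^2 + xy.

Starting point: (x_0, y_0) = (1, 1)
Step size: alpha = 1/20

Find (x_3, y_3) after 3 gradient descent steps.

f(x,y) = 3x^2 + y^2 + xy
grad_x = 6x + 1y, grad_y = 2y + 1x
Step 1: grad = (7, 3), (13/20, 17/20)
Step 2: grad = (19/4, 47/20), (33/80, 293/400)
Step 3: grad = (1283/400, 751/400), (2017/8000, 5109/8000)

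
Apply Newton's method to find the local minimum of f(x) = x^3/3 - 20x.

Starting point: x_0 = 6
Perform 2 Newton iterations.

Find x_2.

f(x) = x^3/3 - 20x
f'(x) = x^2 - 20, f''(x) = 2x
Newton update: x_{n+1} = x_n - (x_n^2 - 20)/(2*x_n)
Step 1: x_0 = 6, f'=16, f''=12, x_1 = 14/3
Step 2: x_1 = 14/3, f'=16/9, f''=28/3, x_2 = 94/21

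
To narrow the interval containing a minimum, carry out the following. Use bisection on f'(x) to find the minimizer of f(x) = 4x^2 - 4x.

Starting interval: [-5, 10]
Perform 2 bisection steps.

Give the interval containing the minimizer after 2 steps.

Finding critical point of f(x) = 4x^2 - 4x using bisection on f'(x) = 8x + -4.
f'(x) = 0 when x = 1/2.
Starting interval: [-5, 10]
Step 1: mid = 5/2, f'(mid) = 16, new interval = [-5, 5/2]
Step 2: mid = -5/4, f'(mid) = -14, new interval = [-5/4, 5/2]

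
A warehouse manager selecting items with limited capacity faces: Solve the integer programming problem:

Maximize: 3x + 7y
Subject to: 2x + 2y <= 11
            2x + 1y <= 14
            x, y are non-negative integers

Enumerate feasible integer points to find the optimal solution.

Constraint 1: 2x + 2y <= 11
Constraint 2: 2x + 1y <= 14
Feasible x range (need y >= 0): 0 <= x <= min(11/2, 14/2) => x in {0, ..., 5}.
Enumerate feasible integer points row by row (the coefficient of y is 7 > 0, so for each x the largest feasible y gives the best value):
  x = 0: y <= min((11 - 2*0)/2, (14 - 2*0)/1) => y in {0, ..., 5}; best 3*0 + 7*5 = 35
  x = 1: y <= min((11 - 2*1)/2, (14 - 2*1)/1) => y in {0, ..., 4}; best 3*1 + 7*4 = 31
  x = 2: y <= min((11 - 2*2)/2, (14 - 2*2)/1) => y in {0, ..., 3}; best 3*2 + 7*3 = 27
  x = 3: y <= min((11 - 2*3)/2, (14 - 2*3)/1) => y in {0, ..., 2}; best 3*3 + 7*2 = 23
  x = 4: y <= min((11 - 2*4)/2, (14 - 2*4)/1) => y in {0, ..., 1}; best 3*4 + 7*1 = 19
  x = 5: y <= min((11 - 2*5)/2, (14 - 2*5)/1) => y in {0}; best 3*5 + 7*0 = 15
The maximum 3x + 7y = 35 is achieved at x = 0, y = 5.
Check: 2*0 + 2*5 = 10 <= 11 and 2*0 + 1*5 = 5 <= 14.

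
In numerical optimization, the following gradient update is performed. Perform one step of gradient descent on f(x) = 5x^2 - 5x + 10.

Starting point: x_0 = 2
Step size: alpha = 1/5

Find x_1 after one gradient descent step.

f(x) = 5x^2 - 5x + 10
f'(x) = 10x - 5
f'(2) = 10*2 + (-5) = 15
x_1 = x_0 - alpha * f'(x_0) = 2 - 1/5 * 15 = -1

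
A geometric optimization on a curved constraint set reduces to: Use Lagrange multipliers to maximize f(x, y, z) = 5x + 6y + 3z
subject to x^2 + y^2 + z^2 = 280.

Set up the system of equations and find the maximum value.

Lagrange conditions: 5 = 2*lambda*x, 6 = 2*lambda*y, 3 = 2*lambda*z
So x:5 = y:6 = z:3, i.e. x = 5t, y = 6t, z = 3t
Constraint: t^2*(5^2 + 6^2 + 3^2) = 280
  t^2 * 70 = 280  =>  t = sqrt(4)
Maximum = 5*5t + 6*6t + 3*3t = 70*sqrt(4) = 140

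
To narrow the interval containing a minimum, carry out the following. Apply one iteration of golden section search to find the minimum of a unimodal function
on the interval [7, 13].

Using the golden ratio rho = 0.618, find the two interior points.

Golden section search on [7, 13].
Golden ratio rho = 0.618 (approx).
Interior points:
  x_1 = 7 + (1-0.618)*6 = 9.2920
  x_2 = 7 + 0.618*6 = 10.7080
Compare f(x_1) and f(x_2) to determine which subinterval to keep.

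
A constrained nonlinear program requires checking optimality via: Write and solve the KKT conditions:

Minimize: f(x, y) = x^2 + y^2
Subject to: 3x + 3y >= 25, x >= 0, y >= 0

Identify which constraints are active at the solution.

KKT conditions for min x^2 + y^2 s.t. 3x + 3y >= 25, x >= 0, y >= 0:
Stationarity: 2x = mu*3 + mu_x, 2y = mu*3 + mu_y, with mu, mu_x, mu_y >= 0
Complementary slackness: mu*(3x + 3y - 25) = 0, mu_x*x = 0, mu_y*y = 0
(0, 0) is infeasible (3*0 + 3*0 < 25), so if mu = 0 stationarity would force x = mu_x/2 >= 0, y = mu_y/2 >= 0 with mu_x*x = mu_y*y = 0, i.e. x = y = 0: contradiction. Hence mu > 0 and 3x + 3y = 25 is active.
Try x > 0, y > 0 (so mu_x = mu_y = 0): x = 3*mu/2, y = 3*mu/2
Substitute: 3*(3*mu/2) + 3*(3*mu/2) = 25
  mu*18/2 = 25 => mu = 25/9
x* = 25/6 > 0, y* = 25/6 > 0, consistent with mu_x = mu_y = 0.
f is convex and the constraints are linear, so this KKT point is the global minimum.
f* = 625/18
Active constraints: 3x + 3y >= 25 (holds with equality, mu = 25/9 > 0); x >= 0 and y >= 0 are inactive (mu_x = mu_y = 0).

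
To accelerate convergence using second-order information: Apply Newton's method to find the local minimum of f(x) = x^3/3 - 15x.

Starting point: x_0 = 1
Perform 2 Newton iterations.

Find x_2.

f(x) = x^3/3 - 15x
f'(x) = x^2 - 15, f''(x) = 2x
Newton update: x_{n+1} = x_n - (x_n^2 - 15)/(2*x_n)
Step 1: x_0 = 1, f'=-14, f''=2, x_1 = 8
Step 2: x_1 = 8, f'=49, f''=16, x_2 = 79/16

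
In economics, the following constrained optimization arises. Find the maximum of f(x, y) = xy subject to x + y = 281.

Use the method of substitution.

Substitute y = 281 - x into f(x,y) = xy:
g(x) = x(281 - x) = 281x - x^2
g'(x) = 281 - 2x = 0  =>  x = 281/2
y = 281 - 281/2 = 281/2
Maximum value = (281/2) * (281/2) = 78961/4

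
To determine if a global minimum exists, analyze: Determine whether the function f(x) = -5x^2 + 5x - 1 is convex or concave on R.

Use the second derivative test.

f(x) = -5x^2 + 5x - 1
f'(x) = -10x + 5
f''(x) = -10
Since f''(x) = -10 < 0 for all x, f is concave on R.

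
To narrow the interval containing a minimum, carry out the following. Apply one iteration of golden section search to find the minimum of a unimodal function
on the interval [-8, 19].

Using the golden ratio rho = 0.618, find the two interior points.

Golden section search on [-8, 19].
Golden ratio rho = 0.618 (approx).
Interior points:
  x_1 = -8 + (1-0.618)*27 = 2.3140
  x_2 = -8 + 0.618*27 = 8.6860
Compare f(x_1) and f(x_2) to determine which subinterval to keep.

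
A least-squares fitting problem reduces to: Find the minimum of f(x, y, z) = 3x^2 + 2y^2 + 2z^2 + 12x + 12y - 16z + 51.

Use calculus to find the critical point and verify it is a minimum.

f(x,y,z) = 3x^2 + 2y^2 + 2z^2 + 12x + 12y - 16z + 51
df/dx = 6x + (12) = 0 => x = -2
df/dy = 4y + (12) = 0 => y = -3
df/dz = 4z + (-16) = 0 => z = 4
f(-2,-3,4) = 3*(-2)^2 + 2*(-3)^2 + 2*(4)^2 + 12*(-2) + 12*(-3) + -16*(4) + 51 = -11
Hessian is diagonal with entries 6, 4, 4 > 0, confirmed minimum.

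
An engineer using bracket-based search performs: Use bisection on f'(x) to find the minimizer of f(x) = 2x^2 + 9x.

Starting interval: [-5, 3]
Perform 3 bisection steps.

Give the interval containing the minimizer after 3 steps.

Finding critical point of f(x) = 2x^2 + 9x using bisection on f'(x) = 4x + 9.
f'(x) = 0 when x = -9/4.
Starting interval: [-5, 3]
Step 1: mid = -1, f'(mid) = 5, new interval = [-5, -1]
Step 2: mid = -3, f'(mid) = -3, new interval = [-3, -1]
Step 3: mid = -2, f'(mid) = 1, new interval = [-3, -2]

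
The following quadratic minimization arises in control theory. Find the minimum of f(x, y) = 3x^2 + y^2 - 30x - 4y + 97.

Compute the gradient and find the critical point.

f(x,y) = 3x^2 + y^2 - 30x - 4y + 97
df/dx = 6x + (-30) = 0  =>  x = 5
df/dy = 2y + (-4) = 0  =>  y = 2
f(5, 2) = 3*(5)^2 + 1*(2)^2 + -30*(5) + -4*(2) + 97 = 18
Hessian is diagonal with entries 6, 2 > 0, so this is a minimum.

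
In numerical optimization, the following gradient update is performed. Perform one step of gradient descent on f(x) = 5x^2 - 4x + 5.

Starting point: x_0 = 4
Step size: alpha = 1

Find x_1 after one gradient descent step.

f(x) = 5x^2 - 4x + 5
f'(x) = 10x - 4
f'(4) = 10*4 + (-4) = 36
x_1 = x_0 - alpha * f'(x_0) = 4 - 1 * 36 = -32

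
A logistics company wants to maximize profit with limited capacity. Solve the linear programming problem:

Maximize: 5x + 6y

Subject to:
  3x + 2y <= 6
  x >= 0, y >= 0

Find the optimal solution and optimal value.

The feasible region has vertices at [(0, 0), (2, 0), (0, 3)].
Checking objective 5x + 6y at each vertex:
  (0, 0): 5*0 + 6*0 = 0
  (2, 0): 5*2 + 6*0 = 10
  (0, 3): 5*0 + 6*3 = 18
Maximum is 18 at (0, 3).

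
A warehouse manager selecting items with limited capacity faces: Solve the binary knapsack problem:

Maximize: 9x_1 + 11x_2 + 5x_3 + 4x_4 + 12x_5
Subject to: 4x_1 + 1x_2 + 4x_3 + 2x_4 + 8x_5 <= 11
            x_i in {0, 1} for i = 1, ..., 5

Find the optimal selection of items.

Items: item 1 (v=9, w=4), item 2 (v=11, w=1), item 3 (v=5, w=4), item 4 (v=4, w=2), item 5 (v=12, w=8)
Capacity: 11
Checking all 32 subsets (w = total weight, v = total value):
  {}: w = 0, v = 0
  {1}: w = 4, v = 9
  {2}: w = 1, v = 11
  {3}: w = 4, v = 5
  {4}: w = 2, v = 4
  {5}: w = 8, v = 12
  {1, 2}: w = 5, v = 20
  {1, 3}: w = 8, v = 14
  {1, 4}: w = 6, v = 13
  {1, 5}: w = 12 > 11, infeasible
  {2, 3}: w = 5, v = 16
  {2, 4}: w = 3, v = 15
  {2, 5}: w = 9, v = 23
  {3, 4}: w = 6, v = 9
  {3, 5}: w = 12 > 11, infeasible
  {4, 5}: w = 10, v = 16
  {1, 2, 3}: w = 9, v = 25
  {1, 2, 4}: w = 7, v = 24
  {1, 2, 5}: w = 13 > 11, infeasible
  {1, 3, 4}: w = 10, v = 18
  {1, 3, 5}: w = 16 > 11, infeasible
  {1, 4, 5}: w = 14 > 11, infeasible
  {2, 3, 4}: w = 7, v = 20
  {2, 3, 5}: w = 13 > 11, infeasible
  {2, 4, 5}: w = 11, v = 27
  {3, 4, 5}: w = 14 > 11, infeasible
  {1, 2, 3, 4}: w = 11, v = 29
  {1, 2, 3, 5}: w = 17 > 11, infeasible
  {1, 2, 4, 5}: w = 15 > 11, infeasible
  {1, 3, 4, 5}: w = 18 > 11, infeasible
  {2, 3, 4, 5}: w = 15 > 11, infeasible
  {1, 2, 3, 4, 5}: w = 19 > 11, infeasible
Best feasible subset: items [1, 2, 3, 4]
Total weight: 11 <= 11, total value: 29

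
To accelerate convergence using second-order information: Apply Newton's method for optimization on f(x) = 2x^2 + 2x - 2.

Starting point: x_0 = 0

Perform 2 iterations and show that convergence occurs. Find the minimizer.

f(x) = 2x^2 + 2x - 2, f'(x) = 4x + (2), f''(x) = 4
Step 1: f'(0) = 2, x_1 = 0 - 2/4 = -1/2
Step 2: f'(-1/2) = 0, x_2 = -1/2 (converged)
Newton's method converges in 1 step for quadratics.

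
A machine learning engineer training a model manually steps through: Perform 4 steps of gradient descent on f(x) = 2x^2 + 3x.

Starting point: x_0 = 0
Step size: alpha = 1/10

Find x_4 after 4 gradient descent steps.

f(x) = 2x^2 + 3x, f'(x) = 4x + (3)
Step 1: f'(0) = 3, x_1 = 0 - 1/10 * 3 = -3/10
Step 2: f'(-3/10) = 9/5, x_2 = -3/10 - 1/10 * 9/5 = -12/25
Step 3: f'(-12/25) = 27/25, x_3 = -12/25 - 1/10 * 27/25 = -147/250
Step 4: f'(-147/250) = 81/125, x_4 = -147/250 - 1/10 * 81/125 = -408/625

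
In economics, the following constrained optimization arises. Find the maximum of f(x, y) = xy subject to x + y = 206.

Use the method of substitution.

Substitute y = 206 - x into f(x,y) = xy:
g(x) = x(206 - x) = 206x - x^2
g'(x) = 206 - 2x = 0  =>  x = 103
y = 206 - 103 = 103
Maximum value = 103 * 103 = 10609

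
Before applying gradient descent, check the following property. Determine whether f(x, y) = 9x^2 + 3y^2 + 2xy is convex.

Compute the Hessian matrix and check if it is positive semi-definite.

f(x,y) = 9x^2 + 3y^2 + 2xy
Hessian H = [[18, 2], [2, 6]]
trace(H) = 24, det(H) = 104
Eigenvalues: (24 +/- sqrt(160)) / 2 = 18.32, 5.675
Since both eigenvalues > 0, f is convex.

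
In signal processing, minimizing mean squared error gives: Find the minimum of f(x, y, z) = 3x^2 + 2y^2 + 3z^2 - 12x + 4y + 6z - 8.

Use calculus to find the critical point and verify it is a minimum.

f(x,y,z) = 3x^2 + 2y^2 + 3z^2 - 12x + 4y + 6z - 8
df/dx = 6x + (-12) = 0 => x = 2
df/dy = 4y + (4) = 0 => y = -1
df/dz = 6z + (6) = 0 => z = -1
f(2,-1,-1) = 3*(2)^2 + 2*(-1)^2 + 3*(-1)^2 + -12*(2) + 4*(-1) + 6*(-1) + -8 = -25
Hessian is diagonal with entries 6, 4, 6 > 0, confirmed minimum.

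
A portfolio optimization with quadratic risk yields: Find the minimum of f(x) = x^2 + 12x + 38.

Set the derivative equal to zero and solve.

f(x) = x^2 + 12x + 38
f'(x) = 2x + (12) = 0
x = -12/2 = -6
f(-6) = 2
Since f''(x) = 2 > 0, this is a minimum.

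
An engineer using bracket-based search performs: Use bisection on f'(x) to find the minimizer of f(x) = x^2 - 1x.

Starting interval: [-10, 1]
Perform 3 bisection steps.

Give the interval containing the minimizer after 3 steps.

Finding critical point of f(x) = x^2 - 1x using bisection on f'(x) = 2x + -1.
f'(x) = 0 when x = 1/2.
Starting interval: [-10, 1]
Step 1: mid = -9/2, f'(mid) = -10, new interval = [-9/2, 1]
Step 2: mid = -7/4, f'(mid) = -9/2, new interval = [-7/4, 1]
Step 3: mid = -3/8, f'(mid) = -7/4, new interval = [-3/8, 1]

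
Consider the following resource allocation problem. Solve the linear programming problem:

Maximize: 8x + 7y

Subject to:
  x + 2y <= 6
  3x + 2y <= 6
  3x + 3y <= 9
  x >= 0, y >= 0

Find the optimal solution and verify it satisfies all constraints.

Feasible vertices: (0, 0), (0, 3), (2, 0)
Objective 8x + 7y at each vertex:
  (0, 0): 0
  (0, 3): 21
  (2, 0): 16
Maximum is 21 at (0, 3).
Verify constraints at (x, y) = (0, 3):
  1*0 + 2*3 = 6 <= 6 (active)
  3*0 + 2*3 = 6 <= 6 (active)
  3*0 + 3*3 = 9 <= 9 (active)
  x = 0 >= 0, y = 3 >= 0. All constraints satisfied.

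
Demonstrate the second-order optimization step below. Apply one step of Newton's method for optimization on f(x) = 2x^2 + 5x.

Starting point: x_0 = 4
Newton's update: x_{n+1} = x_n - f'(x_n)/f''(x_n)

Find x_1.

f(x) = 2x^2 + 5x
f'(x) = 4x + (5), f''(x) = 4
Newton step: x_1 = x_0 - f'(x_0)/f''(x_0)
f'(4) = 21
x_1 = 4 - 21/4 = -5/4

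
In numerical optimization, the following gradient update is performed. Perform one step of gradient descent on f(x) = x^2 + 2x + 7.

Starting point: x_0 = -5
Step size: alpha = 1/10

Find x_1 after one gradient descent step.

f(x) = x^2 + 2x + 7
f'(x) = 2x + 2
f'(-5) = 2*-5 + (2) = -8
x_1 = x_0 - alpha * f'(x_0) = -5 - 1/10 * -8 = -21/5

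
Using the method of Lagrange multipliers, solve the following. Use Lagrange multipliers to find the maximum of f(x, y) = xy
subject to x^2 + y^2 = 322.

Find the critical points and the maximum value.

Lagrange conditions: y = 2*lambda*x and x = 2*lambda*y
If x = 0 then y = 0, violating the constraint, so x, y != 0.
Dividing: y/x = x/y => x^2 = y^2 => y = x or y = -x
Constraint: 2x^2 = 322 => x^2 = 161 => x = +/-sqrt(161)
Critical points: (sqrt(161), sqrt(161)), (-sqrt(161), -sqrt(161)), (sqrt(161), -sqrt(161)), (-sqrt(161), sqrt(161))
  y = x:  xy = x^2 = 161  at (sqrt(161), sqrt(161)) and (-sqrt(161), -sqrt(161))
  y = -x: xy = -x^2 = -161 at (sqrt(161), -sqrt(161)) and (-sqrt(161), sqrt(161))
Maximum xy = 161 at (sqrt(161), sqrt(161)) and (-sqrt(161), -sqrt(161))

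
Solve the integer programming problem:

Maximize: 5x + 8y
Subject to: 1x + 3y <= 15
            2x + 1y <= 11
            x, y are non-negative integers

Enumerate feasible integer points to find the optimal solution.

Constraint 1: 1x + 3y <= 15
Constraint 2: 2x + 1y <= 11
Feasible x range (need y >= 0): 0 <= x <= min(15/1, 11/2) => x in {0, ..., 5}.
Enumerate feasible integer points row by row (the coefficient of y is 8 > 0, so for each x the largest feasible y gives the best value):
  x = 0: y <= min((15 - 1*0)/3, (11 - 2*0)/1) => y in {0, ..., 5}; best 5*0 + 8*5 = 40
  x = 1: y <= min((15 - 1*1)/3, (11 - 2*1)/1) => y in {0, ..., 4}; best 5*1 + 8*4 = 37
  x = 2: y <= min((15 - 1*2)/3, (11 - 2*2)/1) => y in {0, ..., 4}; best 5*2 + 8*4 = 42
  x = 3: y <= min((15 - 1*3)/3, (11 - 2*3)/1) => y in {0, ..., 4}; best 5*3 + 8*4 = 47
  x = 4: y <= min((15 - 1*4)/3, (11 - 2*4)/1) => y in {0, ..., 3}; best 5*4 + 8*3 = 44
  x = 5: y <= min((15 - 1*5)/3, (11 - 2*5)/1) => y in {0, ..., 1}; best 5*5 + 8*1 = 33
The maximum 5x + 8y = 47 is achieved at x = 3, y = 4.
Check: 1*3 + 3*4 = 15 <= 15 and 2*3 + 1*4 = 10 <= 11.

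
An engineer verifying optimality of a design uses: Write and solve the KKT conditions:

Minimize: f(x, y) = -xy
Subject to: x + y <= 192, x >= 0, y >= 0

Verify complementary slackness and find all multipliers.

Problem: min -xy s.t. x + y <= 192 (multiplier lambda), x >= 0 (mu_x), y >= 0 (mu_y)
KKT stationarity: -y + lambda - mu_x = 0, -x + lambda - mu_y = 0, with lambda, mu_x, mu_y >= 0
Complementary slackness: lambda*(x + y - 192) = 0, mu_x*x = 0, mu_y*y = 0
If lambda = 0: y = -mu_x <= 0 and x = -mu_y <= 0 force x = y = 0 with f = 0; but x = y = 96 is feasible with f = -9216 < 0, so this is not the minimum. Hence lambda > 0 and x + y = 192.
Try x > 0, y > 0 (so mu_x = mu_y = 0): y = lambda, x = lambda => x = y = lambda
x + y = 192 => 2*lambda = 192 => lambda = 96
x* = y* = 96 > 0, consistent with mu_x = mu_y = 0.
(Any feasible point with x = 0 or y = 0 has f = 0 > -9216, so the minimum is not on those boundaries.)
min(-xy) = -9216 (i.e. max xy = 9216)
Multipliers: lambda = 96, mu_x = 0, mu_y = 0
Complementary slackness: lambda*(x + y - 192) = 96*(96 + 96 - 192) = 0, mu_x*x = 0*96 = 0, mu_y*y = 0*96 = 0. Satisfied.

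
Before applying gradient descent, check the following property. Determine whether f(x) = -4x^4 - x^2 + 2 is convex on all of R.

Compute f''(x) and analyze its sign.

f(x) = -4x^4 - x^2 + 2
f'(x) = -16x^3 + -2x
f''(x) = -48x^2 + -2
f''(x) = -48x^2 + -2 <= -2 < 0 for all x
Therefore, f is concave on R.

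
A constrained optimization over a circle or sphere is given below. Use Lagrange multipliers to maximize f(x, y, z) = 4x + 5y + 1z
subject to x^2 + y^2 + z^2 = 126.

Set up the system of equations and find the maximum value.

Lagrange conditions: 4 = 2*lambda*x, 5 = 2*lambda*y, 1 = 2*lambda*z
So x:4 = y:5 = z:1, i.e. x = 4t, y = 5t, z = 1t
Constraint: t^2*(4^2 + 5^2 + 1^2) = 126
  t^2 * 42 = 126  =>  t = sqrt(3)
Maximum = 4*4t + 5*5t + 1*1t = 42*sqrt(3) = sqrt(5292)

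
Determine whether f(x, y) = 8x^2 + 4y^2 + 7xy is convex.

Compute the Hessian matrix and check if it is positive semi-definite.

f(x,y) = 8x^2 + 4y^2 + 7xy
Hessian H = [[16, 7], [7, 8]]
trace(H) = 24, det(H) = 79
Eigenvalues: (24 +/- sqrt(260)) / 2 = 20.06, 3.938
Since both eigenvalues > 0, f is convex.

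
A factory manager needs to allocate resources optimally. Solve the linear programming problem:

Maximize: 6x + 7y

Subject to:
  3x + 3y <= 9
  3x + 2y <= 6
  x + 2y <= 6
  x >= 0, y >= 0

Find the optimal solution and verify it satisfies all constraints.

Feasible vertices: (0, 0), (0, 3), (2, 0)
Objective 6x + 7y at each vertex:
  (0, 0): 0
  (0, 3): 21
  (2, 0): 12
Maximum is 21 at (0, 3).
Verify constraints at (x, y) = (0, 3):
  3*0 + 3*3 = 9 <= 9 (active)
  3*0 + 2*3 = 6 <= 6 (active)
  1*0 + 2*3 = 6 <= 6 (active)
  x = 0 >= 0, y = 3 >= 0. All constraints satisfied.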